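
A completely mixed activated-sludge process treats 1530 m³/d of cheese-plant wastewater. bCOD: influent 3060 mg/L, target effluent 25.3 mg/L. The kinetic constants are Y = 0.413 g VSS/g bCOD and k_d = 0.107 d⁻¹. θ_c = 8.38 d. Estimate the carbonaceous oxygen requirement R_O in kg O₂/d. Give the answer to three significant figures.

Y_obs = Y / (1 + k_d θ_c) = 0.413 / (1 + 0.107 × 8.38) = 0.413 / 1.897 = 0.2178.
Mass of bCOD removed per day: Q(S₀ − S) = 1530 × 3035 g/m³ = 4643 kg/d.
P_X = Y_obs·Q·(S₀ − S) = 0.2178 × 4643 = 1011 kg VSS/d.
R_O = Q·ΔS − 1.42 P_X = 4643 − 1436 = 3207 kg O₂/d.

R_O ≈ 3210 kg O₂/d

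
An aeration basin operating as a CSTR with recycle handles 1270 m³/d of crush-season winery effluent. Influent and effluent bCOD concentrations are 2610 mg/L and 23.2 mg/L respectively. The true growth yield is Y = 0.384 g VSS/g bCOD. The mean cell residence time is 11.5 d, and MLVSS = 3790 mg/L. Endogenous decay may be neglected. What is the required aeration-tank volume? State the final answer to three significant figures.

V·X = Y·Q·ΔS·θ_c gives V = 0.384 × 1270 × (2610 − 23.2) × 11.5 / 3790 = 3828 m³.

V ≈ 3830 m³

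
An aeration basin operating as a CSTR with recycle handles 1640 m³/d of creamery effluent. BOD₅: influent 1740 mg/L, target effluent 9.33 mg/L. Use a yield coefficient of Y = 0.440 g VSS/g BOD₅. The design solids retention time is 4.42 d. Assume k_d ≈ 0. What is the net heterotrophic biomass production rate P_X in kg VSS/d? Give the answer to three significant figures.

Since k_d ≈ 0, Y_obs = Y = 0.440 g VSS/g BOD₅.
ΔS = 1740 − 9.33 = 1731 mg/L, so the substrate removal rate is 1640 × 1731/1000 = 2838 kg BOD₅/d.
Biomass produced: P_X = Y_obs·Q·ΔS = 0.4400 × 2838 ≈ 1249 kg VSS/d.

P_X ≈ 1250 kg VSS/d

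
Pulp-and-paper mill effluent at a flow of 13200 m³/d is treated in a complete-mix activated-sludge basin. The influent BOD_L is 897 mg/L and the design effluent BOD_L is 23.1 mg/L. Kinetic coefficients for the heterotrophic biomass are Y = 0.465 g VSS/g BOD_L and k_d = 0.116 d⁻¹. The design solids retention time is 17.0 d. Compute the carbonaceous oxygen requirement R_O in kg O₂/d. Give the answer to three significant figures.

Y_obs = Y / (1 + k_d θ_c) = 0.465 / (1 + 0.116 × 17.0) = 0.465 / 2.972 = 0.1565.
Substrate removed = Q·(S₀ − S) = 13200 m³/d × (897 − 23.1) g/m³ = 1.15×10^7 g/d = 11535 kg/d.
Net sludge production P_X = 0.1565 × 11535 = 1805 kg VSS/d.
R_O = Q·ΔS − 1.42 P_X = 11535 − 2563 = 8973 kg O₂/d.

R_O ≈ 8970 kg O₂/d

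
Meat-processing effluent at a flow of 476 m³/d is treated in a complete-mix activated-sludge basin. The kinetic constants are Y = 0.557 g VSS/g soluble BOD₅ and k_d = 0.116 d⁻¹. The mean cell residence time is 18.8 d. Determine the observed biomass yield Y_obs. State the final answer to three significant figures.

Y_obs = Y / (1 + k_d θ_c) = 0.557 / (1 + 0.116 × 18.8) = 0.557 / 3.181 = 0.1751.

Y_obs ≈ 0.175 g VSS/g soluble BOD₅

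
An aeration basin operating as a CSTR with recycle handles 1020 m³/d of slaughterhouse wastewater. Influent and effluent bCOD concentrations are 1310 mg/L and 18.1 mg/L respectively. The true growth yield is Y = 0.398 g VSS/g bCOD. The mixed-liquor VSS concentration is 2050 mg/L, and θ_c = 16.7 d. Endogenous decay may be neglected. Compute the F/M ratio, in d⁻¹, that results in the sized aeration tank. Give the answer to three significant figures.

F/M ≈ 0.153 d⁻¹

Biomass mass balance (decay neglected): V·X = Y·Q·(S₀ − S)·θ_c, so V = 0.398 × 1020 × (1310 − 18.1) × 16.7 / 2050 = 4272 m³.
F/M = Q·S₀ / (V·X) = 1020 × 1310 / (4272 × 2050) = 0.1526 g bCOD·(g VSS·d)⁻¹.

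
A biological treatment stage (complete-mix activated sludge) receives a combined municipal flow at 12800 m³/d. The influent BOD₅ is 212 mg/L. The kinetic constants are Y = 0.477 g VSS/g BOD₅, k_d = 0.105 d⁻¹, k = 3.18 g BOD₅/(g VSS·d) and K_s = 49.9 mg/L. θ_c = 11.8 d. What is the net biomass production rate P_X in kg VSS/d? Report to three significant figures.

From the Monod/SRT balance for a CMAS, S = K_s·(1+k_d θ_c)/[θ_c·(Y k − k_d) − 1] = 49.9 × (1 + 0.105 × 11.8) / [11.8 × (0.477 × 3.18 − 0.105) − 1] = 111.7 / 15.66 = 7.135 mg/L.
Correct the yield for decay: Y_obs = Y/(1 + k_d θ_c) = 0.477 / (1 + 0.105 × 11.8) = 0.477 / 2.239 = 0.2130.
Mass of BOD₅ removed per day: Q(S₀ − S) = 12800 × 204.9 g/m³ = 2622 kg/d.
Net biomass production P_X = Y_obs × Q·(S₀ − S) = 0.2130 × 2622 = 558.7 kg VSS/d.

P_X ≈ 559 kg VSS/d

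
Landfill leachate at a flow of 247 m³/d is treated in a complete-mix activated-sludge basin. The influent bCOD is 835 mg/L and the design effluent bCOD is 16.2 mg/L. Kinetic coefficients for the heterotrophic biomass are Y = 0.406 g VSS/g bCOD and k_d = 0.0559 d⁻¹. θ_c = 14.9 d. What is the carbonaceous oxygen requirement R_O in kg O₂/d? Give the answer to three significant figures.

The observed yield is Y_obs = Y/(1 + k_d·θ_c) = 0.406 / (1 + 0.0559 × 14.9) = 0.406 / 1.833 = 0.2215 g VSS per g bCOD removed.
Mass of bCOD removed per day: Q(S₀ − S) = 247 × 818.8 g/m³ = 202.2 kg/d.
Net sludge production P_X = 0.2215 × 202.2 = 44.80 kg VSS/d.
R_O = Q·(S₀ − S) − 1.42·P_X = 202.2 − 1.42 × 44.80 = 138.6 kg O₂/d.

R_O ≈ 139 kg O₂/d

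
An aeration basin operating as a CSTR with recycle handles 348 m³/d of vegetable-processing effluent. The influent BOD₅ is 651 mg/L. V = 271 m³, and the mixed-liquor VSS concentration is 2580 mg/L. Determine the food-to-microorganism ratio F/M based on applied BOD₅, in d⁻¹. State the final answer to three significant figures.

F/M ≈ 0.324 d⁻¹

F/M = applied load / biomass = Q·S₀/(V·X) = 348 × 651 / (271.0 × 2580) = 0.3240 d⁻¹.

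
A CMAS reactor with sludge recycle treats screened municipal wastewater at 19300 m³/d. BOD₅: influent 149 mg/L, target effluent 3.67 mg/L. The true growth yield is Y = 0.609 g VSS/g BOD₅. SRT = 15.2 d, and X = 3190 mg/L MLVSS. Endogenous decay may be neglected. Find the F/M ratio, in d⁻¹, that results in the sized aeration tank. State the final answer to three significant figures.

F/M ≈ 0.111 d⁻¹

V·X = Y·Q·ΔS·θ_c gives V = 0.609 × 19300 × (149 − 3.67) × 15.2 / 3190 = 8139 m³.
F/M = Q·S₀ / (V·X) = 19300 × 149 / (8139 × 3190) = 0.1108 g BOD₅·(g VSS·d)⁻¹.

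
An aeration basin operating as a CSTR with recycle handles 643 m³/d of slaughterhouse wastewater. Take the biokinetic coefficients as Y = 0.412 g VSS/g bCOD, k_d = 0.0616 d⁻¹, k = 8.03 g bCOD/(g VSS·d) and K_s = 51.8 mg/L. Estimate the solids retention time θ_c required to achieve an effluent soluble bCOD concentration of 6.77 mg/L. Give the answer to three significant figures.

θ_c ≈ 3.12 d

From 1/θ_c = Y·k·S/(K_s + S) − k_d: Y·k·S/(K_s+S) = 0.412 × 8.03 × 6.77 / (51.8 + 6.77) = 0.3824 d⁻¹.
θ_c = 1/(μ − k_d) = 1/(0.3824 − 0.0616) = 1/0.3208 = 3.117 d.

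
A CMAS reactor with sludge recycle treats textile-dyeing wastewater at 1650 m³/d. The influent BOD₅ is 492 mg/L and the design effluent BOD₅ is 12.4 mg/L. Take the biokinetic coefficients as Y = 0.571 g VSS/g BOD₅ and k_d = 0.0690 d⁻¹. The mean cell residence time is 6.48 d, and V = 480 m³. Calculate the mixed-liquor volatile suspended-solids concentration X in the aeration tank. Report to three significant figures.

From V·X·(1 + k_d·θ_c) = Y·Q·(S₀ − S)·θ_c: X = 0.571 × 1650 × (492 − 12.4) × 6.48 / [480 × (1 + 0.0690 × 6.48)] = 4215 mg/L.

X ≈ 4220 mg/L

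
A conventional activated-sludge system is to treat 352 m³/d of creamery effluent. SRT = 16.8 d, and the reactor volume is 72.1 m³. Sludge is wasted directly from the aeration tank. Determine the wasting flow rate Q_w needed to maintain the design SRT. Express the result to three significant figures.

For wasting at MLVSS concentration, Q_w = V/θ_c = 72.10/16.8 = 4.292 m³/d.

Q_w ≈ 4.29 m³/d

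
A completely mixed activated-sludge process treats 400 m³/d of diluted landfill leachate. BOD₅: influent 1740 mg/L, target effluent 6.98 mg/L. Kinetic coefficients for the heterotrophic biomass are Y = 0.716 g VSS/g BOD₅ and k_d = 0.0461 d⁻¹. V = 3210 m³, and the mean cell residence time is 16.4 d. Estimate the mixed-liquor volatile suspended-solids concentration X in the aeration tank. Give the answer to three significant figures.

X = Y·Q·ΔS·θ_c / [V·(1 + k_d θ_c)] = 0.716 × 400 × (1740 − 6.98) × 16.4 / [3210 × (1 + 0.0461 × 16.4)] = 1444 mg/L.

X ≈ 1440 mg/L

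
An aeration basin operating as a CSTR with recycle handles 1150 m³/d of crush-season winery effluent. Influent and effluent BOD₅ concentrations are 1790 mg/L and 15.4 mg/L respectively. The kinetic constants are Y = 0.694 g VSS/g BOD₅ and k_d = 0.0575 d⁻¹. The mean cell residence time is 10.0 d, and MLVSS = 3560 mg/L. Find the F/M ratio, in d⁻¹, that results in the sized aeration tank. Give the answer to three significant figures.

F/M ≈ 0.229 d⁻¹

Steady-state biomass mass balance: V·X·(1 + k_d·θ_c) = Y·Q·(S₀ − S)·θ_c, so V = 0.694 × 1150 × (1790 − 15.4) × 10.0 / [3560 × (1 + 0.0575 × 10.0)] = 1.42×10^7 / 5607 = 2526 m³.
F/M = Q·S₀ / (V·X) = 1150 × 1790 / (2526 × 3560) = 0.2289 g BOD₅·(g VSS·d)⁻¹.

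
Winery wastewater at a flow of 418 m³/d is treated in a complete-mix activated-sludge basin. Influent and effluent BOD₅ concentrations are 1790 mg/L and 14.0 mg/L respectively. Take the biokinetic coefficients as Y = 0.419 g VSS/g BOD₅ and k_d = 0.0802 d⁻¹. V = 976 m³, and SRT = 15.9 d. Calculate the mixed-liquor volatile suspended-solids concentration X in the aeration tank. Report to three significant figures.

X ≈ 2230 mg/L

Solving the biomass balance for X: X = Y Q (S₀−S) θ_c / [V (1+k_d θ_c)] = 0.419 × 418 × (1790 − 14.0) × 15.9 / [976 × (1 + 0.0802 × 15.9)] = 2227 mg/L.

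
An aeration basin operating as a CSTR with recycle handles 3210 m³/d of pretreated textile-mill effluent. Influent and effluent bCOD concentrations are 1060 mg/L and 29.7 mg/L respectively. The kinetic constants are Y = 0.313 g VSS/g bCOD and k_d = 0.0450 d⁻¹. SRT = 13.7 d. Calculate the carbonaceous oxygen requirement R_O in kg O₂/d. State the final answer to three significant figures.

R_O ≈ 2400 kg O₂/d

The observed yield is Y_obs = Y/(1 + k_d·θ_c) = 0.313 / (1 + 0.0450 × 13.7) = 0.313 / 1.616 = 0.1936 g VSS per g bCOD removed.
Mass of bCOD removed per day: Q(S₀ − S) = 3210 × 1030 g/m³ = 3307 kg/d.
P_X = Y_obs·Q·(S₀ − S) = 0.1936 × 3307 = 640.4 kg VSS/d.
R_O = Q·ΔS − 1.42 P_X = 3307 − 909.3 = 2398 kg O₂/d.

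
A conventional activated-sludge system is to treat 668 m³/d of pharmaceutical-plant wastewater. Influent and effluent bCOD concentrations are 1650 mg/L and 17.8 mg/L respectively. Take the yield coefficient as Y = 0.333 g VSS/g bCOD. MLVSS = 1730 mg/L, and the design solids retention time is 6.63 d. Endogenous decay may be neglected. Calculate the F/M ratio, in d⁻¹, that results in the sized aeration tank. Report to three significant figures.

F/M ≈ 0.458 d⁻¹

V·X = Y·Q·ΔS·θ_c gives V = 0.333 × 668 × (1650 − 17.8) × 6.63 / 1730 = 1391 m³.
F/M = applied load / biomass = Q·S₀/(V·X) = 668 × 1650 / (1391 × 1730) = 0.4579 d⁻¹.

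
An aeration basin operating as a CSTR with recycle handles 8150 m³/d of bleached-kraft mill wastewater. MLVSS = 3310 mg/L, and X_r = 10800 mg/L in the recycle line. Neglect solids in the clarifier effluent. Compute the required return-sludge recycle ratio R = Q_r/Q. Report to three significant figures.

R = Q_r/Q = X/(X_r − X) = 3310 / (10800 − 3310) = 0.4419.

R ≈ 0.442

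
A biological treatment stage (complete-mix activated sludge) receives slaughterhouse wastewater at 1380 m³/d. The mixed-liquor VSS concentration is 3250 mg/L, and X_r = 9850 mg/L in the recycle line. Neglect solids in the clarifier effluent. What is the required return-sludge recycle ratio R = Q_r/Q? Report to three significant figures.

Mass balance around the secondary clarifier (neglecting effluent solids): R = X / (X_r − X) = 3250 / (9850 − 3250) = 0.4924.

R ≈ 0.492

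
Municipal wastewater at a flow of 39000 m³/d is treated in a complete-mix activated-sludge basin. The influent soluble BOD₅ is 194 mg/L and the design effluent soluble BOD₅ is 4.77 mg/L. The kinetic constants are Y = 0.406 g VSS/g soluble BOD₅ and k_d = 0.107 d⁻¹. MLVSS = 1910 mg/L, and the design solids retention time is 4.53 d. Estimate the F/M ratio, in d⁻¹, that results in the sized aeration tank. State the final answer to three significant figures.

Steady-state biomass mass balance: V·X·(1 + k_d·θ_c) = Y·Q·(S₀ − S)·θ_c, so V = 0.406 × 39000 × (194 − 4.77) × 4.53 / [1910 × (1 + 0.107 × 4.53)] = 1.36×10^7 / 2836 = 4786 m³.
F/M = Q·S₀ / (V·X) = 39000 × 194 / (4786 × 1910) = 0.8276 g soluble BOD₅·(g VSS·d)⁻¹.

F/M ≈ 0.828 d⁻¹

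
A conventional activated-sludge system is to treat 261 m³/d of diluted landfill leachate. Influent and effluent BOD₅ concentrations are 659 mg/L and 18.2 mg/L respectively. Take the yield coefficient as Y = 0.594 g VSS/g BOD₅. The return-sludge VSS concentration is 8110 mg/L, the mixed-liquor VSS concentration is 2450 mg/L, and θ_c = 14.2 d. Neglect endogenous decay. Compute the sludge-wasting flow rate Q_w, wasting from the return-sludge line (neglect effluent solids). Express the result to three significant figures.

Q_w ≈ 12.2 m³/d

Biomass mass balance (decay neglected): V·X = Y·Q·(S₀ − S)·θ_c, so V = 0.594 × 261 × (659 − 18.2) × 14.2 / 2450 = 575.8 m³.
Wasting from the return line (neglecting effluent solids): Q_w = V·X / (θ_c·X_r) = 575.8 × 2450 / (14.2 × 8110) = 12.25 m³/d.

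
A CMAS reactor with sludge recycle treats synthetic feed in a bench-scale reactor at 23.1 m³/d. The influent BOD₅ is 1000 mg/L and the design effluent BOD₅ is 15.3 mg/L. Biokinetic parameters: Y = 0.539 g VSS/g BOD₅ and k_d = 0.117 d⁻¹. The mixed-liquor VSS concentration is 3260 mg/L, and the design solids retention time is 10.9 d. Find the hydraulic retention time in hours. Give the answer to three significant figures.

τ ≈ 18.7 h

Steady-state biomass mass balance: V·X·(1 + k_d·θ_c) = Y·Q·(S₀ − S)·θ_c, so V = 0.539 × 23.1 × (1000 − 15.3) × 10.9 / [3260 × (1 + 0.117 × 10.9)] = 1.34×10^5 / 7417 = 18.02 m³.
Hydraulic retention time τ = V/Q = 18.02 / 23.1 = 0.7799 d = 18.72 h.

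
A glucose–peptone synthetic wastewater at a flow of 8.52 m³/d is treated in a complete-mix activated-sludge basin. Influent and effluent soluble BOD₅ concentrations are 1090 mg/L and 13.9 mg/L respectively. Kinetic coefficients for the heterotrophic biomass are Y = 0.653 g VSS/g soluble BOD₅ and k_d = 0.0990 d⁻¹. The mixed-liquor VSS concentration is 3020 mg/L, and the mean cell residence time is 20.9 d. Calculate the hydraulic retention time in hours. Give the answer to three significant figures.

From the SRT design equation V = Y Q (S₀−S) θ_c / [X (1 + k_d θ_c)] = 0.653 × 8.52 × (1090 − 13.9) × 20.9 / [3020 × (1 + 0.0990 × 20.9)] = 1.25×10^5 / 9269 = 13.50 m³.
τ = V/Q = 13.50/8.52 = 1.585 d, or 38.03 h.

τ ≈ 38.0 h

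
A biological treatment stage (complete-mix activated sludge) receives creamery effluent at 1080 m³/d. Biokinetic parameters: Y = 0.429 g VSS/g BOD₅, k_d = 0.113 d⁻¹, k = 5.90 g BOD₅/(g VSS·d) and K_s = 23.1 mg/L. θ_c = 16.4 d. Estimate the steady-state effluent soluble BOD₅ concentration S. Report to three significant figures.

For a completely mixed reactor with recycle the Lawrence–McCarty relation gives S = K_s·(1 + k_d·θ_c) / [θ_c·(Y·k − k_d) − 1] = 23.1 × (1 + 0.113 × 16.4) / [16.4 × (0.429 × 5.90 − 0.113) − 1] = 65.91 / 38.66 = 1.705 mg/L.

S ≈ 1.70 mg/L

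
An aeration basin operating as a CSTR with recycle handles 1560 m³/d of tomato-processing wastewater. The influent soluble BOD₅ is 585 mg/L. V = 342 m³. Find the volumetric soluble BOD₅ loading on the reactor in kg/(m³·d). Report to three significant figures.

Volumetric loading L_v = Q·S₀ / V = 1560 × 585 g/m³ / 342.0 m³ = 2668 g/(m³·d) = 2.668 kg soluble BOD₅/(m³·d).

L_v ≈ 2.67 kg soluble BOD₅/(m³·d)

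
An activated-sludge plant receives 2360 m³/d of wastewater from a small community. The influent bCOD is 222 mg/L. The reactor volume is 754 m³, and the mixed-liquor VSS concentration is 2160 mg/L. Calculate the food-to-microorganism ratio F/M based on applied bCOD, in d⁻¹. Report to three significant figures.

Food-to-microorganism ratio F/M = Q S₀ / (V X) = 2360 × 222 / (754.0 × 2160) = 0.3217 d⁻¹.

F/M ≈ 0.322 d⁻¹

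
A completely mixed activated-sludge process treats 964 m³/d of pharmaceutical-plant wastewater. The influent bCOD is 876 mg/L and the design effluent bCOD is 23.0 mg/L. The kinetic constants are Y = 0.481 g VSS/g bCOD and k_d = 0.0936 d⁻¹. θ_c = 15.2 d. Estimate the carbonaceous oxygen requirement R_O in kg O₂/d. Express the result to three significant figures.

R_O ≈ 590 kg O₂/d

Y_obs = Y / (1 + k_d θ_c) = 0.481 / (1 + 0.0936 × 15.2) = 0.481 / 2.423 = 0.1985.
ΔS = 876 − 23.0 = 853.0 mg/L, so the substrate removal rate is 964 × 853.0/1000 = 822.3 kg bCOD/d.
P_X = Y_obs·Q·(S₀ − S) = 0.1985 × 822.3 = 163.3 kg VSS/d.
R_O = Q·ΔS − 1.42 P_X = 822.3 − 231.8 = 590.5 kg O₂/d.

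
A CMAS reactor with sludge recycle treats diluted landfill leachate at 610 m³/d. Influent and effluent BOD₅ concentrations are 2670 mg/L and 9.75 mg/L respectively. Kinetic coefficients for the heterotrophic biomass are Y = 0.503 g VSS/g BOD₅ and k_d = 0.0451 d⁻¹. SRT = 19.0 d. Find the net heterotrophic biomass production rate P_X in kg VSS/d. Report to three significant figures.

Observed yield with endogenous decay: Y_obs = Y / (1 + k_d·θ_c) = 0.503 / (1 + 0.0451 × 19.0) = 0.503 / 1.857 = 0.2709 g VSS/g BOD₅.
Substrate removed = Q·(S₀ − S) = 610 m³/d × (2670 − 9.75) g/m³ = 1.62×10^6 g/d = 1623 kg/d.
Biomass produced: P_X = Y_obs·Q·ΔS = 0.2709 × 1623 ≈ 439.6 kg VSS/d.

P_X ≈ 440 kg VSS/d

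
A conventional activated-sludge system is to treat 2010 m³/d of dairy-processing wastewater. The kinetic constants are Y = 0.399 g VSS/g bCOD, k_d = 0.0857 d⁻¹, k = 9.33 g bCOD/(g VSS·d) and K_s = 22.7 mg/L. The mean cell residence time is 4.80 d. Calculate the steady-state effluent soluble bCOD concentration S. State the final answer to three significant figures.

S ≈ 1.95 mg/L

Effluent substrate depends only on kinetics and SRT: S = K_s(1 + k_d θ_c) / [θ_c(Yk − k_d) − 1] = 22.7 × (1 + 0.0857 × 4.80) / [4.80 × (0.399 × 9.33 − 0.0857) − 1] = 32.04 / 16.46 = 1.947 mg/L.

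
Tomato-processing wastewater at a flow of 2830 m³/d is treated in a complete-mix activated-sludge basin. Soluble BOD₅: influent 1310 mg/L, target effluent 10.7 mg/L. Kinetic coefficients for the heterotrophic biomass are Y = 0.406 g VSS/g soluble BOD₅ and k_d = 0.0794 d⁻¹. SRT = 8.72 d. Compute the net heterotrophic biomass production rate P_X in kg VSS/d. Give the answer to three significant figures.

P_X ≈ 882 kg VSS/d

Observed yield with endogenous decay: Y_obs = Y / (1 + k_d·θ_c) = 0.406 / (1 + 0.0794 × 8.72) = 0.406 / 1.692 = 0.2399 g VSS/g soluble BOD₅.
Substrate removed = Q·(S₀ − S) = 2830 m³/d × (1310 − 10.7) g/m³ = 3.68×10^6 g/d = 3677 kg/d.
So the net sludge growth is P_X = 0.2399 × 3677 = 882.1 kg VSS/d.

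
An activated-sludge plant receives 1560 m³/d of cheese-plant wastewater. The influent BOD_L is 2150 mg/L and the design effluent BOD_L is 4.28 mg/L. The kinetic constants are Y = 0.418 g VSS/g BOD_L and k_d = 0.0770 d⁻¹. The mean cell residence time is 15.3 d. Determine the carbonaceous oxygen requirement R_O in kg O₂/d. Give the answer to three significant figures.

Observed yield with endogenous decay: Y_obs = Y / (1 + k_d·θ_c) = 0.418 / (1 + 0.0770 × 15.3) = 0.418 / 2.178 = 0.1919 g VSS/g BOD_L.
ΔS = 2150 − 4.28 = 2146 mg/L, so the substrate removal rate is 1560 × 2146/1000 = 3347 kg BOD_L/d.
Net sludge production P_X = 0.1919 × 3347 = 642.4 kg VSS/d.
R_O = Q·(S₀ − S) − 1.42·P_X = 3347 − 1.42 × 642.4 = 2435 kg O₂/d.

R_O ≈ 2440 kg O₂/d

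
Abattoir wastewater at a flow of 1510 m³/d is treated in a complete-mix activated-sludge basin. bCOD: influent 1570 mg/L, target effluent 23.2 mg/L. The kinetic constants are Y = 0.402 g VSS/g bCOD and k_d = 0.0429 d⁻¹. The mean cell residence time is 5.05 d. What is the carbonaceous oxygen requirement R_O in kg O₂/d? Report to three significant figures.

The observed yield is Y_obs = Y/(1 + k_d·θ_c) = 0.402 / (1 + 0.0429 × 5.05) = 0.402 / 1.217 = 0.3304 g VSS per g bCOD removed.
Q·(S₀ − S) = 1510 × (1570 − 23.2) × 10⁻³ = 2336 kg/d removed.
Net sludge production P_X = 0.3304 × 2336 = 771.7 kg VSS/d.
Carbonaceous O₂ demand = substrate oxidised − cell-mass equivalent = 2336 − 1.42 × 771.7 = 1240 kg O₂/d.

R_O ≈ 1240 kg O₂/d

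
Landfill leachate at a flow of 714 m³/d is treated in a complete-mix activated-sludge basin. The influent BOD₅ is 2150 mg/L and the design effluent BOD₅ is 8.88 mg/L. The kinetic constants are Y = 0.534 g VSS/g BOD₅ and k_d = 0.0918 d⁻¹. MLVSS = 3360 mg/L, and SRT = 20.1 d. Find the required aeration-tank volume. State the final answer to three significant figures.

Rearranging the biomass balance for a CMAS with decay, V = Y·Q·ΔS·θ_c / [X·(1+k_d θ_c)] = 0.534 × 714 × (2150 − 8.88) × 20.1 / [3360 × (1 + 0.0918 × 20.1)] = 1.64×10^7 / 9560 = 1716 m³.

V ≈ 1720 m³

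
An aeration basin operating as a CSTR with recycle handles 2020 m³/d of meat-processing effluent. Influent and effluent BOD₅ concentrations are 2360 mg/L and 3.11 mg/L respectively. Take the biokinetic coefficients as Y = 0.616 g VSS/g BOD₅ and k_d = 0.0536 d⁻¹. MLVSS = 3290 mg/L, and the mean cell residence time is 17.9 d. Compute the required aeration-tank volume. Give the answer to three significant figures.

V ≈ 8140 m³

From the SRT design equation V = Y Q (S₀−S) θ_c / [X (1 + k_d θ_c)] = 0.616 × 2020 × (2360 − 3.11) × 17.9 / [3290 × (1 + 0.0536 × 17.9)] = 5.25×10^7 / 6447 = 8143 m³.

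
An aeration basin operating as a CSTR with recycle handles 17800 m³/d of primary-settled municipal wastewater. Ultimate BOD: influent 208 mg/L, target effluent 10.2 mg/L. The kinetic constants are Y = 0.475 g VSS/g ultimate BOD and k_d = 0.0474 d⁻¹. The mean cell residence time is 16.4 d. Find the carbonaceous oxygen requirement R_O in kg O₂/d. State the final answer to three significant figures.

R_O ≈ 2180 kg O₂/d

Y_obs = Y / (1 + k_d θ_c) = 0.475 / (1 + 0.0474 × 16.4) = 0.475 / 1.777 = 0.2673.
Q·(S₀ − S) = 17800 × (208 − 10.2) × 10⁻³ = 3521 kg/d removed.
Biomass synthesised: P_X = Y_obs × 3521 = 940.9 kg VSS/d.
R_O = Q·(S₀ − S) − 1.42·P_X = 3521 − 1.42 × 940.9 = 2185 kg O₂/d.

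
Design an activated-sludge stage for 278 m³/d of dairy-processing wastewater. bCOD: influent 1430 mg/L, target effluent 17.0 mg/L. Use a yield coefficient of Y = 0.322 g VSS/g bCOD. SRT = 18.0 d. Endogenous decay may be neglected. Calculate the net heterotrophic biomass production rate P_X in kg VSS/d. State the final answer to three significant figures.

P_X ≈ 126 kg VSS/d

Since k_d ≈ 0, Y_obs = Y = 0.322 g VSS/g bCOD.
ΔS = 1430 − 17.0 = 1413 mg/L, so the substrate removal rate is 278 × 1413/1000 = 392.8 kg bCOD/d.
So the net sludge growth is P_X = 0.3220 × 392.8 = 126.5 kg VSS/d.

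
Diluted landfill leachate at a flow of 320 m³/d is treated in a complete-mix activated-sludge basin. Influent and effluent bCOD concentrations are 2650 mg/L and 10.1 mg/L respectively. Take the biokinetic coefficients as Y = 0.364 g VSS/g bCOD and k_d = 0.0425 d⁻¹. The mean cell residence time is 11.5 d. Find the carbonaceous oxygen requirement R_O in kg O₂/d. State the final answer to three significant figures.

R_O ≈ 551 kg O₂/d

Correct the yield for decay: Y_obs = Y/(1 + k_d θ_c) = 0.364 / (1 + 0.0425 × 11.5) = 0.364 / 1.489 = 0.2445.
Q·(S₀ − S) = 320 × (2650 − 10.1) × 10⁻³ = 844.8 kg/d removed.
P_X = Y_obs·Q·(S₀ − S) = 0.2445 × 844.8 = 206.5 kg VSS/d.
R_O = Q·ΔS − 1.42 P_X = 844.8 − 293.3 = 551.5 kg O₂/d.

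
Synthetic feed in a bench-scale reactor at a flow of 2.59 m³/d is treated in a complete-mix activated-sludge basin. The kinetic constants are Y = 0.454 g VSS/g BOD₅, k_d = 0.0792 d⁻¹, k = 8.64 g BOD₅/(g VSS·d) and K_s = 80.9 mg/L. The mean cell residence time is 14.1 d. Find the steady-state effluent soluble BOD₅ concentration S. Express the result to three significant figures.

S ≈ 3.22 mg/L

Effluent substrate depends only on kinetics and SRT: S = K_s(1 + k_d θ_c) / [θ_c(Yk − k_d) − 1] = 80.9 × (1 + 0.0792 × 14.1) / [14.1 × (0.454 × 8.64 − 0.0792) − 1] = 171.2 / 53.19 = 3.219 mg/L.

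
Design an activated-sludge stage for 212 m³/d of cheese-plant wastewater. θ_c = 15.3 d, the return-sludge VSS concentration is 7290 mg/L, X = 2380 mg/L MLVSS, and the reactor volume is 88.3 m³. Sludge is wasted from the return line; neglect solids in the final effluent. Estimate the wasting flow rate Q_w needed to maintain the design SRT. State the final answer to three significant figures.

Q_w ≈ 1.88 m³/d

Q_w = (V·X)/(θ_c X_r) = 88.30 × 2380 / (15.3 × 7290) = 1.884 m³/d.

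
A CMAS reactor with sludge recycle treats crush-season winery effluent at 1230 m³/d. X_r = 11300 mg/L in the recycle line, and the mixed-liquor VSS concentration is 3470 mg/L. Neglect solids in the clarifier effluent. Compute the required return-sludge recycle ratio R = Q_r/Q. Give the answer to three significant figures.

R ≈ 0.443

Mass balance around the secondary clarifier (neglecting effluent solids): R = X / (X_r − X) = 3470 / (11300 − 3470) = 0.4432.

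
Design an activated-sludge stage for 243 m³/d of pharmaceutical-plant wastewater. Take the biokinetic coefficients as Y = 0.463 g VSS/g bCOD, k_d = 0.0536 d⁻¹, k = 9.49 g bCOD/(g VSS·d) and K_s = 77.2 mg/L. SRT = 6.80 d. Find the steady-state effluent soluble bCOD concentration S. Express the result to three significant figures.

S ≈ 3.69 mg/L

For a completely mixed reactor with recycle the Lawrence–McCarty relation gives S = K_s·(1 + k_d·θ_c) / [θ_c·(Y·k − k_d) − 1] = 77.2 × (1 + 0.0536 × 6.80) / [6.80 × (0.463 × 9.49 − 0.0536) − 1] = 105.3 / 28.51 = 3.694 mg/L.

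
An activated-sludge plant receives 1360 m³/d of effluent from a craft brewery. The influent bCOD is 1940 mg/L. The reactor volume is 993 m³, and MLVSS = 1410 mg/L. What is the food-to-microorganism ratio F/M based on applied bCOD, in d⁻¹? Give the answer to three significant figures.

F/M ≈ 1.88 d⁻¹

Food-to-microorganism ratio F/M = Q S₀ / (V X) = 1360 × 1940 / (993.0 × 1410) = 1.884 d⁻¹.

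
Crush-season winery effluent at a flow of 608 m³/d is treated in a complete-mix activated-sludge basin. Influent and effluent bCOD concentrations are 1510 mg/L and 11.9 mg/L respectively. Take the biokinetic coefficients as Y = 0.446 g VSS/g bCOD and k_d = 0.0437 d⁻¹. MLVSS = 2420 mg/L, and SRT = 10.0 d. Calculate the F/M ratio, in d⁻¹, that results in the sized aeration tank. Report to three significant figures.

F/M ≈ 0.325 d⁻¹

Rearranging the biomass balance for a CMAS with decay, V = Y·Q·ΔS·θ_c / [X·(1+k_d θ_c)] = 0.446 × 608 × (1510 − 11.9) × 10.0 / [2420 × (1 + 0.0437 × 10.0)] = 4.06×10^6 / 3478 = 1168 m³.
F/M = applied load / biomass = Q·S₀/(V·X) = 608 × 1510 / (1168 × 2420) = 0.3248 d⁻¹.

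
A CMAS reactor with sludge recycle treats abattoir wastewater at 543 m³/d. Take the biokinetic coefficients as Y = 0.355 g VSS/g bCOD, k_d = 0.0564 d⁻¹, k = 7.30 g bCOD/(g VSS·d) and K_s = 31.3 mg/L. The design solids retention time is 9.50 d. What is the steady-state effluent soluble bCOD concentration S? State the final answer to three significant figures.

S ≈ 2.08 mg/L

Effluent substrate depends only on kinetics and SRT: S = K_s(1 + k_d θ_c) / [θ_c(Yk − k_d) − 1] = 31.3 × (1 + 0.0564 × 9.50) / [9.50 × (0.355 × 7.30 − 0.0564) − 1] = 48.07 / 23.08 = 2.082 mg/L.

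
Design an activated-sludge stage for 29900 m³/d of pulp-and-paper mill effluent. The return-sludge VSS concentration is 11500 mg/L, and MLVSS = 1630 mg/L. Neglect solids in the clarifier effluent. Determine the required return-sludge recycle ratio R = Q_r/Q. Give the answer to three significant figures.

Solids balance on the clarifier gives (1+R)X = R·X_r, so R = X/(X_r − X) = 1630 / (11500 − 1630) = 0.1651.

R ≈ 0.165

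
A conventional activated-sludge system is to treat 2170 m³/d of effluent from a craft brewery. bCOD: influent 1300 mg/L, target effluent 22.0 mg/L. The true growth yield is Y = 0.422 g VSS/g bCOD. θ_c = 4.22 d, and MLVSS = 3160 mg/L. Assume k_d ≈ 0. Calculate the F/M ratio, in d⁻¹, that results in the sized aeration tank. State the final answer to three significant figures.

F/M ≈ 0.571 d⁻¹

V·X = Y·Q·ΔS·θ_c gives V = 0.422 × 2170 × (1300 − 22.0) × 4.22 / 3160 = 1563 m³.
Food-to-microorganism ratio F/M = Q S₀ / (V X) = 2170 × 1300 / (1563 × 3160) = 0.5712 d⁻¹.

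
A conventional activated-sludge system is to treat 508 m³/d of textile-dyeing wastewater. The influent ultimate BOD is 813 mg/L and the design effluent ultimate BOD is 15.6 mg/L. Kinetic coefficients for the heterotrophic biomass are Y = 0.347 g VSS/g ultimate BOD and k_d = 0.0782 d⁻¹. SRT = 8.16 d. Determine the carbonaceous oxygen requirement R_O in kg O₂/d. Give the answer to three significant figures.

R_O ≈ 283 kg O₂/d

Y_obs = Y / (1 + k_d θ_c) = 0.347 / (1 + 0.0782 × 8.16) = 0.347 / 1.638 = 0.2118.
Mass of ultimate BOD removed per day: Q(S₀ − S) = 508 × 797.4 g/m³ = 405.1 kg/d.
P_X = Y_obs·Q·(S₀ − S) = 0.2118 × 405.1 = 85.81 kg VSS/d.
Carbonaceous O₂ demand = substrate oxidised − cell-mass equivalent = 405.1 − 1.42 × 85.81 = 283.2 kg O₂/d.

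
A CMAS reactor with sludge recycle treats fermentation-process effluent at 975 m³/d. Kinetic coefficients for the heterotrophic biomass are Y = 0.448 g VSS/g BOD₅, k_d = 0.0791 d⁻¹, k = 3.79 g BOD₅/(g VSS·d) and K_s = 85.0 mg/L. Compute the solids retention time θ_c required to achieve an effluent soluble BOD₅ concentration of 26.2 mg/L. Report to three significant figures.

θ_c ≈ 3.12 d

Specific growth rate at S = 26.2 mg/L: μ = YkS/(K_s+S) = 0.448·3.79·26.2/(85.0+26.2) = 0.4000 d⁻¹.
1/θ_c = 0.4000 − 0.0791 = 0.3209 d⁻¹, so θ_c = 3.116 d.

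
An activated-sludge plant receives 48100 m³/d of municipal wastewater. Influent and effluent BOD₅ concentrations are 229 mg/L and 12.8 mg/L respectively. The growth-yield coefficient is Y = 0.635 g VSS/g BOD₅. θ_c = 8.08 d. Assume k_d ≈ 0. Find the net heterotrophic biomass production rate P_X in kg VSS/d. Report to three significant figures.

P_X ≈ 6600 kg VSS/d

With endogenous decay neglected, the observed yield equals the true yield: Y_obs = Y = 0.635 g VSS/g BOD₅.
Mass of BOD₅ removed per day: Q(S₀ − S) = 48100 × 216.2 g/m³ = 10399 kg/d.
P_X = Y_obs · Q(S₀ − S) = 0.6350 × 10399 = 6604 kg VSS/d.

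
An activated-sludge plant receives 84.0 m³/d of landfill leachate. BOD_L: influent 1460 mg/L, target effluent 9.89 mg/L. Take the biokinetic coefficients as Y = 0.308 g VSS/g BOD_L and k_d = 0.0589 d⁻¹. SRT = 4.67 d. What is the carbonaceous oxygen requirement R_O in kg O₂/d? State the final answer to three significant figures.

R_O ≈ 80.0 kg O₂/d

Observed yield with endogenous decay: Y_obs = Y / (1 + k_d·θ_c) = 0.308 / (1 + 0.0589 × 4.67) = 0.308 / 1.275 = 0.2416 g VSS/g BOD_L.
Q·(S₀ − S) = 84.0 × (1460 − 9.89) × 10⁻³ = 121.8 kg/d removed.
P_X = Y_obs·Q·(S₀ − S) = 0.2416 × 121.8 = 29.42 kg VSS/d.
Carbonaceous O₂ demand = substrate oxidised − cell-mass equivalent = 121.8 − 1.42 × 29.42 = 80.03 kg O₂/d.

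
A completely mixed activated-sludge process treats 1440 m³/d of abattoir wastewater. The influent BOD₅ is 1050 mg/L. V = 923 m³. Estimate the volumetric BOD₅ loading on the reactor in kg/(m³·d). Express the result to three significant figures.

Applied BOD₅ load per unit volume = Q·S₀/V = (1440 × 1050/1000)/923.0 = 1.638 kg BOD₅·m⁻³·d⁻¹.

L_v ≈ 1.64 kg BOD₅/(m³·d)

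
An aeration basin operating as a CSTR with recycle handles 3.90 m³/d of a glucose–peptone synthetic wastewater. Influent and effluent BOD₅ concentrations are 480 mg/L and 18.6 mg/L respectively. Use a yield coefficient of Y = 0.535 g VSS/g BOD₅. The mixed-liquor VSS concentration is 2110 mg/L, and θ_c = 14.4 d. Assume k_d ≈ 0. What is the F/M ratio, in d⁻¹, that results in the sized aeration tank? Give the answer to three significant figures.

F/M ≈ 0.135 d⁻¹

With k_d = 0 the design equation reduces to V = Y Q (S₀−S) θ_c / X = 0.535 × 3.90 × (480 − 18.6) × 14.4 / 2110 = 6.570 m³.
Food-to-microorganism ratio F/M = Q S₀ / (V X) = 3.90 × 480 / (6.570 × 2110) = 0.1350 d⁻¹.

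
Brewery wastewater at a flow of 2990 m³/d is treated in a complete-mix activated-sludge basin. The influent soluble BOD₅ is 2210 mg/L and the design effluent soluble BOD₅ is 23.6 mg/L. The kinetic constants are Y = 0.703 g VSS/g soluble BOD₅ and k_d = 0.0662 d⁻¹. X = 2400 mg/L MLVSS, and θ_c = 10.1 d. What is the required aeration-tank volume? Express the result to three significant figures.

V ≈ 11600 m³

Rearranging the biomass balance for a CMAS with decay, V = Y·Q·ΔS·θ_c / [X·(1+k_d θ_c)] = 0.703 × 2990 × (2210 − 23.6) × 10.1 / [2400 × (1 + 0.0662 × 10.1)] = 4.64×10^7 / 4005 = 11591 m³.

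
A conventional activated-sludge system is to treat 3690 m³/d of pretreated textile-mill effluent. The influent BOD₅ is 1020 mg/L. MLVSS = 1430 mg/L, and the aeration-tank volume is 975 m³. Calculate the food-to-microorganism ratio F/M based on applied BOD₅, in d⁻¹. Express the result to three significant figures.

Food-to-microorganism ratio F/M = Q S₀ / (V X) = 3690 × 1020 / (975.0 × 1430) = 2.700 d⁻¹.

F/M ≈ 2.70 d⁻¹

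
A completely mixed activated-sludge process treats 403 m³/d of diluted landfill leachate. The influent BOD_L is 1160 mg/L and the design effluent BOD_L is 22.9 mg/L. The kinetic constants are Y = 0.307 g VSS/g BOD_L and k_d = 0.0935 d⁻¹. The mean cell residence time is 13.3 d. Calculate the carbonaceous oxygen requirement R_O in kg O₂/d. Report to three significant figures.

R_O ≈ 369 kg O₂/d

Correct the yield for decay: Y_obs = Y/(1 + k_d θ_c) = 0.307 / (1 + 0.0935 × 13.3) = 0.307 / 2.244 = 0.1368.
Mass of BOD_L removed per day: Q(S₀ − S) = 403 × 1137 g/m³ = 458.3 kg/d.
P_X = Y_obs·Q·(S₀ − S) = 0.1368 × 458.3 = 62.71 kg VSS/d.
R_O = Q·ΔS − 1.42 P_X = 458.3 − 89.04 = 369.2 kg O₂/d.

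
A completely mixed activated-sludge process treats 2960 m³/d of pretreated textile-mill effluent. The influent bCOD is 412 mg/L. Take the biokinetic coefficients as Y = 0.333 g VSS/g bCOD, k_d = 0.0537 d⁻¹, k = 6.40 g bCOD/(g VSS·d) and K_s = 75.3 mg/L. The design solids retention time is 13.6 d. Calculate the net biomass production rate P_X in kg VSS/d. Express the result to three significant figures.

From the Monod/SRT balance for a CMAS, S = K_s·(1+k_d θ_c)/[θ_c·(Y k − k_d) − 1] = 75.3 × (1 + 0.0537 × 13.6) / [13.6 × (0.333 × 6.40 − 0.0537) − 1] = 130.3 / 27.25 = 4.781 mg/L.
Correct the yield for decay: Y_obs = Y/(1 + k_d θ_c) = 0.333 / (1 + 0.0537 × 13.6) = 0.333 / 1.730 = 0.1924.
ΔS = 412 − 4.78 = 407.2 mg/L, so the substrate removal rate is 2960 × 407.2/1000 = 1205 kg bCOD/d.
Biomass produced: P_X = Y_obs·Q·ΔS = 0.1924 × 1205 ≈ 232.0 kg VSS/d.

P_X ≈ 232 kg VSS/d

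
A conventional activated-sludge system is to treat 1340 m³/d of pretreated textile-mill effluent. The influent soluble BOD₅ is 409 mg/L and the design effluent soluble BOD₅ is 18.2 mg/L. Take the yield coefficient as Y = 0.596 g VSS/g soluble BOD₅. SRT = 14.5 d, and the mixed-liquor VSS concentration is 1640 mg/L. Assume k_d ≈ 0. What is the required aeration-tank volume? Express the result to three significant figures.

V·X = Y·Q·ΔS·θ_c gives V = 0.596 × 1340 × (409 − 18.2) × 14.5 / 1640 = 2759 m³.

V ≈ 2760 m³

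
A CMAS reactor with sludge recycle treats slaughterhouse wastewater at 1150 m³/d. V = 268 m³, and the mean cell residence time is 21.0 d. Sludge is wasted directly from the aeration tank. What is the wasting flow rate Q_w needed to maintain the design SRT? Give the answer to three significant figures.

With mixed-liquor wasting, θ_c = V/Q_w, so Q_w = V/θ_c = 268.0/21.0 = 12.76 m³/d.

Q_w ≈ 12.8 m³/d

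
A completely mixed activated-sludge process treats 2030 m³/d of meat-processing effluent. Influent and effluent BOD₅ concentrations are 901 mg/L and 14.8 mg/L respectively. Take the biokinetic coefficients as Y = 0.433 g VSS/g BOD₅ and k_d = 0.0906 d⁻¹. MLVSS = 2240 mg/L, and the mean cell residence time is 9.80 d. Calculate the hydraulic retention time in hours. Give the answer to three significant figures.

τ ≈ 21.3 h

Steady-state biomass mass balance: V·X·(1 + k_d·θ_c) = Y·Q·(S₀ − S)·θ_c, so V = 0.433 × 2030 × (901 − 14.8) × 9.80 / [2240 × (1 + 0.0906 × 9.80)] = 7.63×10^6 / 4229 = 1805 m³.
HRT = V/Q = 1805 m³ / 2030 m³·d⁻¹ = 0.8892 d × 24 = 21.34 h.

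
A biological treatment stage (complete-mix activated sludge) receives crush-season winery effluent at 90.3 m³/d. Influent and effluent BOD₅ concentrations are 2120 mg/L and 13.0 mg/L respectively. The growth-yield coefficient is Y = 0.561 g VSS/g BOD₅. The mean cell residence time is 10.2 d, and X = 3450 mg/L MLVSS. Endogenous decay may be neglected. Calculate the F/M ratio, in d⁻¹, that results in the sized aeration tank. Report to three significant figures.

With k_d = 0 the design equation reduces to V = Y Q (S₀−S) θ_c / X = 0.561 × 90.3 × (2120 − 13.0) × 10.2 / 3450 = 315.6 m³.
F/M = applied load / biomass = Q·S₀/(V·X) = 90.3 × 2120 / (315.6 × 3450) = 0.1758 d⁻¹.

F/M ≈ 0.176 d⁻¹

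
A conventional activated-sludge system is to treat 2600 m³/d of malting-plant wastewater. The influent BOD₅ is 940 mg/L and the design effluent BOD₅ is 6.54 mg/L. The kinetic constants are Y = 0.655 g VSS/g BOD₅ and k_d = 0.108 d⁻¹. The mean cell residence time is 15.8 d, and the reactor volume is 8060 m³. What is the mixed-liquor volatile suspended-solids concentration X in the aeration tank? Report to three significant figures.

X ≈ 1150 mg/L

Solving the biomass balance for X: X = Y Q (S₀−S) θ_c / [V (1+k_d θ_c)] = 0.655 × 2600 × (940 − 6.54) × 15.8 / [8060 × (1 + 0.108 × 15.8)] = 1151 mg/L.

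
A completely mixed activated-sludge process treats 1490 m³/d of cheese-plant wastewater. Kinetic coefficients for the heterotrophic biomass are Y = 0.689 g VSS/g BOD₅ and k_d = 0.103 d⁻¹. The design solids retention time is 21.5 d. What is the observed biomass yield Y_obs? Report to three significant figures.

Correct the yield for decay: Y_obs = Y/(1 + k_d θ_c) = 0.689 / (1 + 0.103 × 21.5) = 0.689 / 3.214 = 0.2143.

Y_obs ≈ 0.214 g VSS/g BOD₅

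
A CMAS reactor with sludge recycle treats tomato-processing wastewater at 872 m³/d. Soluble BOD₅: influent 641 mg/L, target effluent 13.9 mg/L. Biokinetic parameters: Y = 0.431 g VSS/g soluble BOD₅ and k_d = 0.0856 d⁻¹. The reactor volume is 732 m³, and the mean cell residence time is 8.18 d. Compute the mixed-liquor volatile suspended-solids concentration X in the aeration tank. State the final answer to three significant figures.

Solving the biomass balance for X: X = Y Q (S₀−S) θ_c / [V (1+k_d θ_c)] = 0.431 × 872 × (641 − 13.9) × 8.18 / [732 × (1 + 0.0856 × 8.18)] = 1549 mg/L.

X ≈ 1550 mg/L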